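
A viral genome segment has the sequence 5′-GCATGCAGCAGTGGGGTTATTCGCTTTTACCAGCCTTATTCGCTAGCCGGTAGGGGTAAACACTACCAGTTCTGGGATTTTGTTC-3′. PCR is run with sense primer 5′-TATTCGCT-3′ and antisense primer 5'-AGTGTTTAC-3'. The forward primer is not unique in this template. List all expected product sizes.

47 bp, 28 bp

The forward primer TATTCGCT matches the top strand at positions 18–25, 37–44.
The reverse primer's reverse complement is GTAAACACT, matching at positions 56–64.
Each forward site pairs with the reverse site to give a product ending at position 64: sizes 47, 28 bp.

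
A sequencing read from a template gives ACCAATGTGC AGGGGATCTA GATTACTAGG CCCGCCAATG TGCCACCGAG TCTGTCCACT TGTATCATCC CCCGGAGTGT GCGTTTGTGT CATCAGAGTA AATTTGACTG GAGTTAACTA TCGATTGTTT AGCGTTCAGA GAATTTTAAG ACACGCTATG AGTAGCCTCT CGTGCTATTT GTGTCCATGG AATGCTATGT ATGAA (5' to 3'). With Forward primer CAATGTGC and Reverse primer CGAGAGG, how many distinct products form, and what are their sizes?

The forward primer CAATGTGC matches the top strand at positions 3–10, 36–43.
The reverse primer's reverse complement is CCTCTCG, matching at positions 166–172.
Each forward site pairs with the reverse site to give a product ending at position 172: sizes 170, 137 bp.

Two products: 170 bp, 137 bp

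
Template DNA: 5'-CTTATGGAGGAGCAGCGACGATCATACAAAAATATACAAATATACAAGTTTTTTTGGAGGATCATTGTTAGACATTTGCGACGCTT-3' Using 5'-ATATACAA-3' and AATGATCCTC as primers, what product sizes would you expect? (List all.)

The forward primer ATATACAA matches the top strand at positions 32–39, 40–47.
The reverse primer's reverse complement is GAGGATCATT, matching at positions 57–66.
Each forward site pairs with the reverse site to give a product ending at position 66: sizes 35, 27 bp.

35 bp, 27 bp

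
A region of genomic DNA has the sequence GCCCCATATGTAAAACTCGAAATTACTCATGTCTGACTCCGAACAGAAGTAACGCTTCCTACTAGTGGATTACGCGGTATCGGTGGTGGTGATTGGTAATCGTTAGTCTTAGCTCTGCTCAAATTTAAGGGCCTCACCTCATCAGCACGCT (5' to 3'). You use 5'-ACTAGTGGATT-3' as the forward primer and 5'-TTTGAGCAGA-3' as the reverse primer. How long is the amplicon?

The forward primer matches the template at positions 61–71.
Taking the reverse complement of TTTGAGCAGA gives TCTGCTCAAA, found at positions 114–123 on the template; the primer anneals here to the top strand with its 3' end pointing upstream.
Amplicon spans positions 61–123: 63 bp.

63 bp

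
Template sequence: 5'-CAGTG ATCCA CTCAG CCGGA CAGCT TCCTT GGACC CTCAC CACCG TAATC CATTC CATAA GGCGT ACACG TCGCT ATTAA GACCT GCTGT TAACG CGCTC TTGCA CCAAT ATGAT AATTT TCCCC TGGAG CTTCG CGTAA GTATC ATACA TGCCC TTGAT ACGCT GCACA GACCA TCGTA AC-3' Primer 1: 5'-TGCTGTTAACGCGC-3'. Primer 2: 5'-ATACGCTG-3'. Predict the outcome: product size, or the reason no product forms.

Primer 1 (TGCTGTTAACGCGC) matches the top strand at positions 85–98 (3' end points downstream).
Primer 2 (ATACGCTG) also matches the top strand directly, at positions 159–166 — its reverse complement CAGCGTAT is not present.
Both primers anneal to the bottom strand with 3' ends pointing the same way, so neither can prime synthesis back toward the other.

No product — both primers anneal to the same strand and extend in the same direction.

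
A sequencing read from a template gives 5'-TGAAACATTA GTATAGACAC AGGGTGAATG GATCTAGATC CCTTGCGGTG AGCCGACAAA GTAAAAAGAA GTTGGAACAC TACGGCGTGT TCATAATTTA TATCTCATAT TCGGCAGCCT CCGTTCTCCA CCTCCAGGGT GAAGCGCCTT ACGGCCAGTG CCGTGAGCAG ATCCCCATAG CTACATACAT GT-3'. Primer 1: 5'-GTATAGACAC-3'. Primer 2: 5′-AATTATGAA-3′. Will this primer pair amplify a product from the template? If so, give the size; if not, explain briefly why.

Yes — an 88 bp product.

Primer 1 (GTATAGACAC) matches the top strand at positions 11–20; it acts as a forward primer.
Primer 2's reverse complement is TTCATAATT, matching the top strand at positions 90–98; it acts as a reverse primer.
The 3' ends face each other across positions 11–98, giving an 88 bp product.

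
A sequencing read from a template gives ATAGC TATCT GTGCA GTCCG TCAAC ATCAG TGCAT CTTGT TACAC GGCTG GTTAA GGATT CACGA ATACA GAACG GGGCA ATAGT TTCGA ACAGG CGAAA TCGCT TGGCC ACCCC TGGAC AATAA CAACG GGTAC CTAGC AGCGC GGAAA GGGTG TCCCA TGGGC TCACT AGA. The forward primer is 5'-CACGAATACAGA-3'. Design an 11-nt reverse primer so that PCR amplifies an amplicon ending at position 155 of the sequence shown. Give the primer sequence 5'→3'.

5'-CACCCTTTCCG-3'

The forward primer binds at positions 61–72; the product's 3' end on the top strand is position 155.
The reverse primer anneals to the top strand over positions 145–155, i.e. to CGGAAAGGGTG.
Its sequence written 5'→3' is the reverse complement: CACCCTTTCCG.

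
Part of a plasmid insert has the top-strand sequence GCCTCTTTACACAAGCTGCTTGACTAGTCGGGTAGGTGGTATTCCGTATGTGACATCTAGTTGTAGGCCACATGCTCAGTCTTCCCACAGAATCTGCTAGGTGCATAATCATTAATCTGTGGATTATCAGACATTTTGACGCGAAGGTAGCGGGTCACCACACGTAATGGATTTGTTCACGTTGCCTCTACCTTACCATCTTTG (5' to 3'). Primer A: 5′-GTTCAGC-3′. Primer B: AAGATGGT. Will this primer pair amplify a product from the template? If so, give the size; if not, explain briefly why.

No product — primer A has no binding site in the template.

Primer A (GTTCAGC) does not match the top strand, and its reverse complement GCTGAAC does not match either.
With no annealing site for primer A, no amplification occurs.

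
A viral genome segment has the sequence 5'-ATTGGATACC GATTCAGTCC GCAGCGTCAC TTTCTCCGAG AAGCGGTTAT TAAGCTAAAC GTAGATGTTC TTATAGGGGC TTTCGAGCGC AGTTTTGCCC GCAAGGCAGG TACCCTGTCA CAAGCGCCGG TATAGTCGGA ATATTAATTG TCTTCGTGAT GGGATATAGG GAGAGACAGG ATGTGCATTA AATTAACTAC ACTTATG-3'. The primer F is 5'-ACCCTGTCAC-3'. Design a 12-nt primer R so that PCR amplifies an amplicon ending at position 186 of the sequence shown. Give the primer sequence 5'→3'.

5'-GCACATCCTGTC-3'

The forward primer binds at positions 112–121; the product's 3' end on the top strand is position 186.
The reverse primer anneals to the top strand over positions 175–186, i.e. to GACAGGATGTGC.
Its sequence written 5'→3' is the reverse complement: GCACATCCTGTC.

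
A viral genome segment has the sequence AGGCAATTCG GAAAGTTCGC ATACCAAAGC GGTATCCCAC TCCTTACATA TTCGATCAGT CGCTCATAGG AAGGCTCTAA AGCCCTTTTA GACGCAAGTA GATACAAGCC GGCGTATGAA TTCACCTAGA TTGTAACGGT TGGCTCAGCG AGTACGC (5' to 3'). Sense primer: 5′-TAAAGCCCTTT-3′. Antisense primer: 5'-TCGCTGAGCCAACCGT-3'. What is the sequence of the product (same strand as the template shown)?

Forward primer TAAAGCCCTTT is found on the top strand at positions 78–88.
The reverse primer's reverse complement is ACGGTTGGCTCAGCGA, which matches the template at positions 136–151.
The product is the template from position 78 through 151 (74 bp).

5'-TAAAGCCCTTTTAGACGCAAGTAGATACAAGCCGGCGTATGAATTCACCTAGATTGTAACGGTTGGCTCAGCGA-3'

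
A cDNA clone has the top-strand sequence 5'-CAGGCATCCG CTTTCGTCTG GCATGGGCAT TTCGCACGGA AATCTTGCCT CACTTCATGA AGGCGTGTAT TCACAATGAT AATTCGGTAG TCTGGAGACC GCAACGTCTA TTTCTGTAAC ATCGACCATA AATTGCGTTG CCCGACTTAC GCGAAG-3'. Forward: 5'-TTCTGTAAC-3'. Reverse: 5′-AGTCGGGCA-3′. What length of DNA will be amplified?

The forward primer matches the template at positions 112–120.
The reverse primer's reverse complement is TGCCCGACT, which matches the template at positions 139–147.
Product length = (reverse-primer end) − (forward-primer start) + 1 = 147 − 112 + 1 = 36 bp.

36 bp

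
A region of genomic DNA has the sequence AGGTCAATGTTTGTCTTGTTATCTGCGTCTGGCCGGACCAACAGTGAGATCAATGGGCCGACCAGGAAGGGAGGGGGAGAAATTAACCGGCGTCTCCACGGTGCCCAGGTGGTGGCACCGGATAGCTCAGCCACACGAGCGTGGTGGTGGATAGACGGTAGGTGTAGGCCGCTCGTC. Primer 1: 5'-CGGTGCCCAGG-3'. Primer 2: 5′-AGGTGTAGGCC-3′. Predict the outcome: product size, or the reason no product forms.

Primer 1 (CGGTGCCCAGG) matches the top strand at positions 99–109 (3' end points downstream).
Primer 2 (AGGTGTAGGCC) also matches the top strand directly, at positions 160–170 — its reverse complement GGCCTACACCT is not present.
Both primers anneal to the bottom strand with 3' ends pointing the same way, so neither can prime synthesis back toward the other.

No product — both primers anneal to the same strand and extend in the same direction.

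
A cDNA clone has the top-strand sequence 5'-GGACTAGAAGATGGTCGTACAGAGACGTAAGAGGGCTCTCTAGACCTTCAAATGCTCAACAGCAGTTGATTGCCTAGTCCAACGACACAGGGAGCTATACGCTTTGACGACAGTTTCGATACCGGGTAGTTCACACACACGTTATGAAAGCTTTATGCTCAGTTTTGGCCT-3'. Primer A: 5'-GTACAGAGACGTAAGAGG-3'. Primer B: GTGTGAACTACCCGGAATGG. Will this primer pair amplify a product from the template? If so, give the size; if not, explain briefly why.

No product — primer B has no binding site in the template.

Primer B (GTGTGAACTACCCGGAATGG) does not match the top strand, and its reverse complement CCATTCCGGGTAGTTCACAC does not match either.
With no annealing site for primer B, no amplification occurs.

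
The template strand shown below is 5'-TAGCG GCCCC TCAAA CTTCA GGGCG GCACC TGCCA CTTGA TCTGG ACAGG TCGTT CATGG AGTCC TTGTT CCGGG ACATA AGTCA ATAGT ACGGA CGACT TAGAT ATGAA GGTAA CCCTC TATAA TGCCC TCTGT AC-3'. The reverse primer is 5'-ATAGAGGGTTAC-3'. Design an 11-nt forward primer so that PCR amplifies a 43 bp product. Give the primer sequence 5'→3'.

5'-AGTCAATAGTA-3'

The reverse primer's reverse complement GTAACCCTCTAT matches the template at positions 112–123, so the product ends at position 123.
A 43 bp product then starts at position 123 − 43 + 1 = 81.
The forward primer is identical to the top strand there: AGTCAATAGTA.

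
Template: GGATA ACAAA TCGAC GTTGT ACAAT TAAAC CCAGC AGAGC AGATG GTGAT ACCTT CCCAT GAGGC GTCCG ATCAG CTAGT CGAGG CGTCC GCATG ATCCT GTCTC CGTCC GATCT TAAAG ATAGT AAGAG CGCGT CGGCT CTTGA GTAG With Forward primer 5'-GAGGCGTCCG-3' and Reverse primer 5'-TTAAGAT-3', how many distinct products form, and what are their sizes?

Two products: 58 bp, 37 bp

The forward primer GAGGCGTCCG matches the top strand at positions 61–70, 82–91.
The reverse primer's reverse complement is ATCTTAA, matching at positions 112–118.
Each forward site pairs with the reverse site to give a product ending at position 118: sizes 58, 37 bp.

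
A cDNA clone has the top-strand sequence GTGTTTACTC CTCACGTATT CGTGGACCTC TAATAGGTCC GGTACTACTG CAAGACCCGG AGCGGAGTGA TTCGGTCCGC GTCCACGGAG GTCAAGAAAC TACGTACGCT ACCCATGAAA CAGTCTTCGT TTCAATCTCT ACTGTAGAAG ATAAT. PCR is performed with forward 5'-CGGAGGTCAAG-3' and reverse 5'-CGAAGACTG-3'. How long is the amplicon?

Forward primer CGGAGGTCAAG is found on the top strand at positions 86–96.
The reverse primer's reverse complement is CAGTCTTCG, which matches the template at positions 121–129.
Product length = (reverse-primer end) − (forward-primer start) + 1 = 129 − 86 + 1 = 44 bp.

44 bp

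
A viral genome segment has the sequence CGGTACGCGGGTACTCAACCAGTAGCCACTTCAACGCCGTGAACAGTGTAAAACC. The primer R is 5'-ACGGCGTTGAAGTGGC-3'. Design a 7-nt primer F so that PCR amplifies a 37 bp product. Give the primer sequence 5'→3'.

The reverse primer's reverse complement GCCACTTCAACGCCGT matches the template at positions 25–40, so the product ends at position 40.
A 37 bp product then starts at position 40 − 37 + 1 = 4.
The forward primer is identical to the top strand there: TACGCGG.

5'-TACGCGG-3'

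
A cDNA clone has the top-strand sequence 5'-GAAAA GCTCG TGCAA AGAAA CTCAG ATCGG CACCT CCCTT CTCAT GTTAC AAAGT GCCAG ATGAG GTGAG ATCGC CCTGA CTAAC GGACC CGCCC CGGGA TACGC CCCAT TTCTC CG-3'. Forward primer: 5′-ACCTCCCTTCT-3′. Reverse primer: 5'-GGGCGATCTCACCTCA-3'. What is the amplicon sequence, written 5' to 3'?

Scanning the template, ACCTCCCTTCT occurs at positions 32–42; this primer anneals to the bottom strand there with its 3' end pointing downstream.
The reverse primer's reverse complement is TGAGGTGAGATCGCCC, which matches the template at positions 62–77.
The product is the template from position 32 through 77 (46 bp).

5'-ACCTCCCTTCTCATGTTACAAAGTGCCAGATGAGGTGAGATCGCCC-3'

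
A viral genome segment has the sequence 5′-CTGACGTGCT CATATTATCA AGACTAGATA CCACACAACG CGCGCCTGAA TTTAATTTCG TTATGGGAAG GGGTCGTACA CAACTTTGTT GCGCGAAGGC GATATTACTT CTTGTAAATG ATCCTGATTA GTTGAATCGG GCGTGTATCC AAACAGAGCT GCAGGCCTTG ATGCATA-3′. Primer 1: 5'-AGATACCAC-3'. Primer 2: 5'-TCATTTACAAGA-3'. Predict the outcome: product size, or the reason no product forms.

Primer 1 (AGATACCAC) matches the top strand at positions 26–34; it acts as a forward primer.
Primer 2's reverse complement is TCTTGTAAATGA, matching the top strand at positions 110–121; it acts as a reverse primer.
The 3' ends face each other across positions 26–121, giving a 96 bp product.

Yes — a 96 bp product.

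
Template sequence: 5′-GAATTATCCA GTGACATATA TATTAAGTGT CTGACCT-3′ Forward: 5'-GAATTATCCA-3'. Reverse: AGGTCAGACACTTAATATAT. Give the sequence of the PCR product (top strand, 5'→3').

5'-GAATTATCCAGTGACATATATATTAAGTGTCTGACCT-3'

Scanning the template, GAATTATCCA occurs at positions 1–10; this primer anneals to the bottom strand there with its 3' end pointing downstream.
Taking the reverse complement of AGGTCAGACACTTAATATAT gives ATATATTAAGTGTCTGACCT, found at positions 18–37 on the template; the primer anneals here to the top strand with its 3' end pointing upstream.
The product is the template from position 1 through 37 (37 bp).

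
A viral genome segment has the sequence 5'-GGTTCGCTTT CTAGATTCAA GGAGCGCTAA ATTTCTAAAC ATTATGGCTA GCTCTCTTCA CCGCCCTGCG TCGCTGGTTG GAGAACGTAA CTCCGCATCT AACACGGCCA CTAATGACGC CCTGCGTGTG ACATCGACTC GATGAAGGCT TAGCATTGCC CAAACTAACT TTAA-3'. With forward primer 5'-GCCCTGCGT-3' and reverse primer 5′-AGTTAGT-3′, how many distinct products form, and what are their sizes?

The forward primer GCCCTGCGT matches the top strand at positions 63–71, 119–127.
The reverse primer's reverse complement is ACTAACT, matching at positions 164–170.
Each forward site pairs with the reverse site to give a product ending at position 170: sizes 108, 52 bp.

Two products: 108 bp, 52 bp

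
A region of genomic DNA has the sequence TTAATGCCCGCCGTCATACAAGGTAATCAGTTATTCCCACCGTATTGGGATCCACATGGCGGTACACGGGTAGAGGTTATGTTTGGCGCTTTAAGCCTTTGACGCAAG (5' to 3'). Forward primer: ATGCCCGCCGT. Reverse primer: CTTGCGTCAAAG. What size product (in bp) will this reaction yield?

Forward primer ATGCCCGCCGT is found on the top strand at positions 4–14.
Taking the reverse complement of CTTGCGTCAAAG gives CTTTGACGCAAG, found at positions 97–108 on the template; the primer anneals here to the top strand with its 3' end pointing upstream.
Product length = (reverse-primer end) − (forward-primer start) + 1 = 108 − 4 + 1 = 105 bp.

105 bp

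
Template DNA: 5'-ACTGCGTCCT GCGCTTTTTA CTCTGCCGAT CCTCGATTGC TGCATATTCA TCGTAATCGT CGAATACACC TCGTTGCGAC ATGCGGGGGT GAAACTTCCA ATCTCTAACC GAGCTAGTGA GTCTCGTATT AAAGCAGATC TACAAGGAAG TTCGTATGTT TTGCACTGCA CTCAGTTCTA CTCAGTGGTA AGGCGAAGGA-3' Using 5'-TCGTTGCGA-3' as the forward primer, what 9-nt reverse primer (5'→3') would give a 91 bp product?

5'-AAACATACG-3'

The forward primer binds at positions 71–79, so a 91 bp product ends at position 71 + 91 − 1 = 161.
The reverse primer anneals to the top strand over positions 153–161, i.e. to CGTATGTTT.
Its sequence written 5'→3' is the reverse complement: AAACATACG.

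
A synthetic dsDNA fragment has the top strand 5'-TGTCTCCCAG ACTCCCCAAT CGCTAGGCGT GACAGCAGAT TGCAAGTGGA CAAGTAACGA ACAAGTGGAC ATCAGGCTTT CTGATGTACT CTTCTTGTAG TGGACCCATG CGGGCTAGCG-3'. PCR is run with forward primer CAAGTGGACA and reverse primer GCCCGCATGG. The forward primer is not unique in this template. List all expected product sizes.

The forward primer CAAGTGGACA matches the top strand at positions 43–52, 62–71.
The reverse primer's reverse complement is CCATGCGGGC, matching at positions 106–115.
Each forward site pairs with the reverse site to give a product ending at position 115: sizes 73, 54 bp.

73 bp, 54 bp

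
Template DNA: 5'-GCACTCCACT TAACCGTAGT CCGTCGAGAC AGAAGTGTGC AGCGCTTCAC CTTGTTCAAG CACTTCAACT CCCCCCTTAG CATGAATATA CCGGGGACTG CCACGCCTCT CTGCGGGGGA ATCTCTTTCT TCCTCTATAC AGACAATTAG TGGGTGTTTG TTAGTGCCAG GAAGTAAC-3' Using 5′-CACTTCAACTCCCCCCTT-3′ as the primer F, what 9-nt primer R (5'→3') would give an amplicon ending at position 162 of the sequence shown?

5'-AACAAACAC-3'

The forward primer binds at positions 61–78; the product's 3' end on the top strand is position 162.
The reverse primer anneals to the top strand over positions 154–162, i.e. to GTGTTTGTT.
Its sequence written 5'→3' is the reverse complement: AACAAACAC.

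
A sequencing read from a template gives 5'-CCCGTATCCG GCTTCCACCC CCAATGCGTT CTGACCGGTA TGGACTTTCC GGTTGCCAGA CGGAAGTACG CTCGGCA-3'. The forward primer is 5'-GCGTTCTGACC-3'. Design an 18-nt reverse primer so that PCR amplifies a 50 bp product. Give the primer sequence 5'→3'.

The forward primer binds at positions 26–36, so a 50 bp product ends at position 26 + 50 − 1 = 75.
The reverse primer anneals to the top strand over positions 58–75, i.e. to AGACGGAAGTACGCTCGG.
Its sequence written 5'→3' is the reverse complement: CCGAGCGTACTTCCGTCT.

5'-CCGAGCGTACTTCCGTCT-3'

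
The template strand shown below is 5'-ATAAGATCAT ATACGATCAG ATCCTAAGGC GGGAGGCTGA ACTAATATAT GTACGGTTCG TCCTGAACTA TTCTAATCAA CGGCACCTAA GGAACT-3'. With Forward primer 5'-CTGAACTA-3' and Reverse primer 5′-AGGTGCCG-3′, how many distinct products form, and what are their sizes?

The forward primer CTGAACTA matches the top strand at positions 37–44, 63–70.
The reverse primer's reverse complement is CGGCACCT, matching at positions 81–88.
Each forward site pairs with the reverse site to give a product ending at position 88: sizes 52, 26 bp.

Two products: 52 bp, 26 bp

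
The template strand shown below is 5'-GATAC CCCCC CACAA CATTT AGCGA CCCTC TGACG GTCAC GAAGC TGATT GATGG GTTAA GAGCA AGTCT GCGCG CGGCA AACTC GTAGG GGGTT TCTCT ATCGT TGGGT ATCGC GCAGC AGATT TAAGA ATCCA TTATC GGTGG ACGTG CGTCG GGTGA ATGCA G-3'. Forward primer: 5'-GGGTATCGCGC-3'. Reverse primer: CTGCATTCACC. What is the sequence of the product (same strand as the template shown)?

Forward primer GGGTATCGCGC is found on the top strand at positions 107–117.
Reverse complement of the reverse primer: GGTGAATGCAG. This occurs on the top strand at positions 156–166.
The product is the template from position 107 through 166 (60 bp).

5'-GGGTATCGCGCAGCAGATTTAAGAATCCATTATCGGTGGACGTGCGTCGGGTGAATGCAG-3'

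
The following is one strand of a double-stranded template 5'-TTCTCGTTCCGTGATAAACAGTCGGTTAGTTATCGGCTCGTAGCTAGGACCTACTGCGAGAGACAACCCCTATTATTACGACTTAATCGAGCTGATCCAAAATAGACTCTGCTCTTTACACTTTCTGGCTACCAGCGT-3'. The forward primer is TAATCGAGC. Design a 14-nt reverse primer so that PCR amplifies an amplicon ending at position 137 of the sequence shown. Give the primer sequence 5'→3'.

5'-CGCTGGTAGCCAGA-3'

The forward primer binds at positions 84–92; the product's 3' end on the top strand is position 137.
The reverse primer anneals to the top strand over positions 124–137, i.e. to TCTGGCTACCAGCG.
Its sequence written 5'→3' is the reverse complement: CGCTGGTAGCCAGA.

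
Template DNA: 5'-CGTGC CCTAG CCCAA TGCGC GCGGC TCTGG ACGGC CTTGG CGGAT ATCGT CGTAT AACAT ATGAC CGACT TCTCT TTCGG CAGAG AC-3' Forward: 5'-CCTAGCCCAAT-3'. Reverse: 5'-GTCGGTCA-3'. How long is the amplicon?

64 bp

Scanning the template, CCTAGCCCAAT occurs at positions 6–16; this primer anneals to the bottom strand there with its 3' end pointing downstream.
Reverse complement of the reverse primer: TGACCGAC. This occurs on the top strand at positions 62–69.
The product runs from position 6 to position 69, so its length is 69 − 6 + 1 = 64 bp.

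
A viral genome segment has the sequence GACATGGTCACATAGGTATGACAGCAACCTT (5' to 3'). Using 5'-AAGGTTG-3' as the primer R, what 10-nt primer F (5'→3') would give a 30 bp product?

5'-ACATGGTCAC-3'

The reverse primer's reverse complement CAACCTT matches the template at positions 25–31, so the product ends at position 31.
A 30 bp product then starts at position 31 − 30 + 1 = 2.
The forward primer is identical to the top strand there: ACATGGTCAC.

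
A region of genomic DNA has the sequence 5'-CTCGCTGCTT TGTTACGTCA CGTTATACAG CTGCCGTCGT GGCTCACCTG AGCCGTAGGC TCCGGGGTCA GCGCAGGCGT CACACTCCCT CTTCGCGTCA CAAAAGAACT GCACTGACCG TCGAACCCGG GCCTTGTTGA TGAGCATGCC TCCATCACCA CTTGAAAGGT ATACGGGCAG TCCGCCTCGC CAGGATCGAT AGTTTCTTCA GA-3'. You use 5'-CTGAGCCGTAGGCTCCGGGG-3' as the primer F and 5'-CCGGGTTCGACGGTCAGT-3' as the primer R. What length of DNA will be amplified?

The forward primer matches the template at positions 48–67.
The reverse primer's reverse complement is ACTGACCGTCGAACCCGG, which matches the template at positions 113–130.
The product runs from position 48 to position 130, so its length is 130 − 48 + 1 = 83 bp.

83 bp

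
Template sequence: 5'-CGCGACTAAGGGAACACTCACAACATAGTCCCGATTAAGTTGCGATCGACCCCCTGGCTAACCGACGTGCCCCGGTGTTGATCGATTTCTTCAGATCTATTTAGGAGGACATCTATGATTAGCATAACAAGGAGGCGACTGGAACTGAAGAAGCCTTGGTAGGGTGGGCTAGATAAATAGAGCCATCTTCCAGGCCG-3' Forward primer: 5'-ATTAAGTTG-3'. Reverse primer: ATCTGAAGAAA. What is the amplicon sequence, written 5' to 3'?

5'-ATTAAGTTGCGATCGACCCCCTGGCTAACCGACGTGCCCCGGTGTTGATCGATTTCTTCAGAT-3'

Scanning the template, ATTAAGTTG occurs at positions 34–42; this primer anneals to the bottom strand there with its 3' end pointing downstream.
Reverse complement of the reverse primer: TTTCTTCAGAT. This occurs on the top strand at positions 86–96.
The product is the template from position 34 through 96 (63 bp).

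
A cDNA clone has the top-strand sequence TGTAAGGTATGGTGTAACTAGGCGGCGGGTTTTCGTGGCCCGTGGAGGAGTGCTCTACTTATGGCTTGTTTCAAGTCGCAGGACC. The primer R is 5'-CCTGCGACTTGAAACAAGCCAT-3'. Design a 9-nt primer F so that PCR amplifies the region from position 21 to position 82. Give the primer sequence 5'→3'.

The reverse primer's reverse complement ATGGCTTGTTTCAAGTCGCAGG matches the template at positions 61–82; the product starts at position 21.
The forward primer is identical to the top strand over positions 21–29: GGCGGCGGG.

5'-GGCGGCGGG-3'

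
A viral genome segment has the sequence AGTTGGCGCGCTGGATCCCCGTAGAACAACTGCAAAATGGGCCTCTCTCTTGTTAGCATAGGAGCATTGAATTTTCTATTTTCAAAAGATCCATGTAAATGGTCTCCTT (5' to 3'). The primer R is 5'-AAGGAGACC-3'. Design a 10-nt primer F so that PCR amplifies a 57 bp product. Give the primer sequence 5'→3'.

The reverse primer's reverse complement GGTCTCCTT matches the template at positions 101–109, so the product ends at position 109.
A 57 bp product then starts at position 109 − 57 + 1 = 53.
The forward primer is identical to the top strand there: TTAGCATAGG.

5'-TTAGCATAGG-3'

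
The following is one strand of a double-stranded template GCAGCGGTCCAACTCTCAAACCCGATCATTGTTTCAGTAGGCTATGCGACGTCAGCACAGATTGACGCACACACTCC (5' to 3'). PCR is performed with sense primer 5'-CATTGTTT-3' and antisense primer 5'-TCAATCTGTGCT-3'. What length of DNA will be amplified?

39 bp

Scanning the template, CATTGTTT occurs at positions 27–34; this primer anneals to the bottom strand there with its 3' end pointing downstream.
Taking the reverse complement of TCAATCTGTGCT gives AGCACAGATTGA, found at positions 54–65 on the template; the primer anneals here to the top strand with its 3' end pointing upstream.
Amplicon spans positions 27–65: 39 bp.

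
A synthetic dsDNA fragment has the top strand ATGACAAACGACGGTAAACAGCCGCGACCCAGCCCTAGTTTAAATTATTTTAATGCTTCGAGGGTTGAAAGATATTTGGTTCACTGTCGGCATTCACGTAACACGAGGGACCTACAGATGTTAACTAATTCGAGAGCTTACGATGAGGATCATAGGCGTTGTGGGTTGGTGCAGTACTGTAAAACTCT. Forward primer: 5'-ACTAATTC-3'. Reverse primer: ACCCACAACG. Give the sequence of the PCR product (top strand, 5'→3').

5'-ACTAATTCGAGAGCTTACGATGAGGATCATAGGCGTTGTGGGT-3'

Scanning the template, ACTAATTC occurs at positions 124–131; this primer anneals to the bottom strand there with its 3' end pointing downstream.
The reverse primer's reverse complement is CGTTGTGGGT, which matches the template at positions 157–166.
The product is the template from position 124 through 166 (43 bp).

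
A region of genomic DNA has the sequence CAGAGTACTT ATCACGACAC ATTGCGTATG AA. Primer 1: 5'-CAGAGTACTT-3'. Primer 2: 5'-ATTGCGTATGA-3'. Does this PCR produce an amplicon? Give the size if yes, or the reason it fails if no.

No product — both primers anneal to the same strand and extend in the same direction.

Primer 1 (CAGAGTACTT) matches the top strand at positions 1–10 (3' end points downstream).
Primer 2 (ATTGCGTATGA) also matches the top strand directly, at positions 21–31 — its reverse complement TCATACGCAAT is not present.
Both primers anneal to the bottom strand with 3' ends pointing the same way, so neither can prime synthesis back toward the other.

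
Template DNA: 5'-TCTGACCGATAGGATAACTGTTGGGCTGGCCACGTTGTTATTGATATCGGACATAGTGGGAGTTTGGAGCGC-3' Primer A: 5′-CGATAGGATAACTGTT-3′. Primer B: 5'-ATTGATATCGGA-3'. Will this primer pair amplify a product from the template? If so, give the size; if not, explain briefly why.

No product — both primers anneal to the same strand and extend in the same direction.

Primer A (CGATAGGATAACTGTT) matches the top strand at positions 7–22 (3' end points downstream).
Primer B (ATTGATATCGGA) also matches the top strand directly, at positions 40–51 — its reverse complement TCCGATATCAAT is not present.
Both primers anneal to the bottom strand with 3' ends pointing the same way, so neither can prime synthesis back toward the other.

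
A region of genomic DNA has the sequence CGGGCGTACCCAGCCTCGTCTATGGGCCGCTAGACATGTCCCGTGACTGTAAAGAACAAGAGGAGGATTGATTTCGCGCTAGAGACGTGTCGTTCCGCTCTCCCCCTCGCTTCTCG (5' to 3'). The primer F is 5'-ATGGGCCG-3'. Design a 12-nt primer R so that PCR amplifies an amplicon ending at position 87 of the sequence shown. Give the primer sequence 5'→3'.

5'-CGTCTCTAGCGC-3'

The forward primer binds at positions 22–29; the product's 3' end on the top strand is position 87.
The reverse primer anneals to the top strand over positions 76–87, i.e. to GCGCTAGAGACG.
Its sequence written 5'→3' is the reverse complement: CGTCTCTAGCGC.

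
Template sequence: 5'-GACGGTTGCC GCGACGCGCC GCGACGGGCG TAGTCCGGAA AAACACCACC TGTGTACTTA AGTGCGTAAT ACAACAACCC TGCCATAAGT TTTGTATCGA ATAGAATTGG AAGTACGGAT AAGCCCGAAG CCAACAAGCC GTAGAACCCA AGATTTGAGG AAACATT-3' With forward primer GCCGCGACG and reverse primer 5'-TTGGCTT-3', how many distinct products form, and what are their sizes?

Two products: 127 bp, 117 bp

The forward primer GCCGCGACG matches the top strand at positions 8–16, 18–26.
The reverse primer's reverse complement is AAGCCAA, matching at positions 128–134.
Each forward site pairs with the reverse site to give a product ending at position 134: sizes 127, 117 bp.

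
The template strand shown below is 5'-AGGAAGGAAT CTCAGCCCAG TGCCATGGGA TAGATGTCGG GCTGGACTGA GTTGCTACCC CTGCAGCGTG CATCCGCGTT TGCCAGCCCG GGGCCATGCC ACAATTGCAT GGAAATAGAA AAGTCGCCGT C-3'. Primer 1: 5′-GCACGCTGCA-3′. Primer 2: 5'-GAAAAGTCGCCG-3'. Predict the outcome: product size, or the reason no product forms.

No product — the primers' 3' ends point away from each other.

Primer 1 (GCACGCTGCA) has reverse complement TGCAGCGTGC, which matches the top strand at positions 62–71; primer 1 anneals to the top strand there with its 3' end pointing upstream toward position 62.
Primer 2 (GAAAAGTCGCCG) matches the top strand directly at positions 118–129; it anneals to the bottom strand with its 3' end pointing downstream toward position 129.
The 3' ends diverge (primer 1 extends toward position 1, primer 2 toward position 131), so the primers never converge on a shared product.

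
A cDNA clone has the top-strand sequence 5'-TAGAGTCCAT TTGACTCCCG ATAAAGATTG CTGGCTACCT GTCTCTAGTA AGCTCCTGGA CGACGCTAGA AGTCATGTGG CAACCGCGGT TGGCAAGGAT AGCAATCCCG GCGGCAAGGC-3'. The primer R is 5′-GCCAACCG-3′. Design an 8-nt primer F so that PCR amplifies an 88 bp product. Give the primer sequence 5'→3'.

The reverse primer's reverse complement CGGTTGGC matches the template at positions 87–94, so the product ends at position 94.
An 88 bp product then starts at position 94 − 88 + 1 = 7.
The forward primer is identical to the top strand there: CCATTTGA.

5'-CCATTTGA-3'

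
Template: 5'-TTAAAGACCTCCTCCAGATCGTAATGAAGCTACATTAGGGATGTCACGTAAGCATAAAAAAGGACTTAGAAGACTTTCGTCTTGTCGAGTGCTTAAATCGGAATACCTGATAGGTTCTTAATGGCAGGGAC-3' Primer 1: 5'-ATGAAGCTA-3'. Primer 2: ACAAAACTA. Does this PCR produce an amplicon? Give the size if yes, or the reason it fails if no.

No product — primer 2 has no binding site in the template.

Primer 2 (ACAAAACTA) does not match the top strand, and its reverse complement TAGTTTTGT does not match either.
With no annealing site for primer 2, no amplification occurs.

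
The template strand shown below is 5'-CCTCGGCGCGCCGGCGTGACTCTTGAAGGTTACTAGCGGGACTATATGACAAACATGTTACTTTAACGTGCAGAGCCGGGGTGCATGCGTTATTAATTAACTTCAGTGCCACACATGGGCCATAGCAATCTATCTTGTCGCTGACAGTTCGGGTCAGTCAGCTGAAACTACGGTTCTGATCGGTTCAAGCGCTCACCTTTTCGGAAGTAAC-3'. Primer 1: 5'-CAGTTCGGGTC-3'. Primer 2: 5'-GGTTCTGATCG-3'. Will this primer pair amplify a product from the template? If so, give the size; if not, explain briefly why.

Primer 1 (CAGTTCGGGTC) matches the top strand at positions 145–155 (3' end points downstream).
Primer 2 (GGTTCTGATCG) also matches the top strand directly, at positions 172–182 — its reverse complement CGATCAGAACC is not present.
Both primers anneal to the bottom strand with 3' ends pointing the same way, so neither can prime synthesis back toward the other.

No product — both primers anneal to the same strand and extend in the same direction.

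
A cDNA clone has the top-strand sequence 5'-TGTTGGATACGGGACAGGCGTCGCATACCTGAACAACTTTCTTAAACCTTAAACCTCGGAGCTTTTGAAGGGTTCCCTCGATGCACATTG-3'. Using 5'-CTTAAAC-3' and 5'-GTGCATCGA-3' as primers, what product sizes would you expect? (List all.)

The forward primer CTTAAAC matches the top strand at positions 41–47, 48–54.
The reverse primer's reverse complement is TCGATGCAC, matching at positions 78–86.
Each forward site pairs with the reverse site to give a product ending at position 86: sizes 46, 39 bp.

46 bp, 39 bp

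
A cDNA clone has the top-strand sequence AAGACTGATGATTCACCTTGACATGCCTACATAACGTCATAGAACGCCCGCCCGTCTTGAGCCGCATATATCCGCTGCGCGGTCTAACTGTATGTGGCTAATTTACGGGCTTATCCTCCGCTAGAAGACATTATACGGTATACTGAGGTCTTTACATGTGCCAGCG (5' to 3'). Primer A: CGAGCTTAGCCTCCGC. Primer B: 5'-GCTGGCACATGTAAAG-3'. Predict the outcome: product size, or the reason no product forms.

No product — primer A has no binding site in the template.

Primer A (CGAGCTTAGCCTCCGC) does not match the top strand, and its reverse complement GCGGAGGCTAAGCTCG does not match either.
With no annealing site for primer A, no amplification occurs.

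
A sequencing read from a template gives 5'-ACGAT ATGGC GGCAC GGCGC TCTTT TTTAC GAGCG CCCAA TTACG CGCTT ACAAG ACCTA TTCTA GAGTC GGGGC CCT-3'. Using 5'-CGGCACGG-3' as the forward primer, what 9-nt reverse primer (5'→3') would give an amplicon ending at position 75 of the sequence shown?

5'-GCCCCGACT-3'

The forward primer binds at positions 10–17; the product's 3' end on the top strand is position 75.
The reverse primer anneals to the top strand over positions 67–75, i.e. to AGTCGGGGC.
Its sequence written 5'→3' is the reverse complement: GCCCCGACT.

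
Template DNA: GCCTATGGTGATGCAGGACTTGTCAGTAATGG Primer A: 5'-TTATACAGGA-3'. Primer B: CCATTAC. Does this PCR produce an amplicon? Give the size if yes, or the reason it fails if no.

No product — primer A has no binding site in the template.

Primer A (TTATACAGGA) does not match the top strand, and its reverse complement TCCTGTATAA does not match either.
With no annealing site for primer A, no amplification occurs.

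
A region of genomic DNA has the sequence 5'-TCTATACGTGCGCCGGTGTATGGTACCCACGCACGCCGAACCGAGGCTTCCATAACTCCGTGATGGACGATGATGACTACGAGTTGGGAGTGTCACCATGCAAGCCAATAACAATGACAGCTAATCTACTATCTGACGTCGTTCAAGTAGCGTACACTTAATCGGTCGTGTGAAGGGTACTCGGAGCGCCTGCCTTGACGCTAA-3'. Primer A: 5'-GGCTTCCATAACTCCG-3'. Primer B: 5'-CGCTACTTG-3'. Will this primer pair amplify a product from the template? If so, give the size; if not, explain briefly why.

Primer A (GGCTTCCATAACTCCG) matches the top strand at positions 45–60; it acts as a forward primer.
Primer B's reverse complement is CAAGTAGCG, matching the top strand at positions 144–152; it acts as a reverse primer.
The 3' ends face each other across positions 45–152, giving a 108 bp product.

Yes — a 108 bp product.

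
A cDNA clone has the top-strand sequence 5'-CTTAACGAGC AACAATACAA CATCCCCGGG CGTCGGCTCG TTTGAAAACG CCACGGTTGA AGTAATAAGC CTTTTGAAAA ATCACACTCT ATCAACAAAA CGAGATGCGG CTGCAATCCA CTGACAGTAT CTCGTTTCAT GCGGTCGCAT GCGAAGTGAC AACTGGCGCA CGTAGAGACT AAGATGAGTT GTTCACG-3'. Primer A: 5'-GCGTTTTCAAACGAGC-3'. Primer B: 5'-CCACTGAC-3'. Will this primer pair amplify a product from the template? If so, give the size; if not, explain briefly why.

No product — the primers' 3' ends point away from each other.

Primer A (GCGTTTTCAAACGAGC) has reverse complement GCTCGTTTGAAAACGC, which matches the top strand at positions 36–51; primer A anneals to the top strand there with its 3' end pointing upstream toward position 36.
Primer B (CCACTGAC) matches the top strand directly at positions 118–125; it anneals to the bottom strand with its 3' end pointing downstream toward position 125.
The 3' ends diverge (primer A extends toward position 1, primer B toward position 197), so the primers never converge on a shared product.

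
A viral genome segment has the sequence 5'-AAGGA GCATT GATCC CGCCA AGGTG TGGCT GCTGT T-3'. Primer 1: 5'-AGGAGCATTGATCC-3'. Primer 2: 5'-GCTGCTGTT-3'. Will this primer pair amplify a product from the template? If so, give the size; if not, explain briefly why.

Primer 1 (AGGAGCATTGATCC) matches the top strand at positions 2–15 (3' end points downstream).
Primer 2 (GCTGCTGTT) also matches the top strand directly, at positions 28–36 — its reverse complement AACAGCAGC is not present.
Both primers anneal to the bottom strand with 3' ends pointing the same way, so neither can prime synthesis back toward the other.

No product — both primers anneal to the same strand and extend in the same direction.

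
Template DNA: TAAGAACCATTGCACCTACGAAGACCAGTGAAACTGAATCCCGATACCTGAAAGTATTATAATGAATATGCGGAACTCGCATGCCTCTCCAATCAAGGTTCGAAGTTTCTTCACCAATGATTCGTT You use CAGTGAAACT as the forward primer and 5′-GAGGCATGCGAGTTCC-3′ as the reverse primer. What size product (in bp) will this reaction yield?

Scanning the template, CAGTGAAACT occurs at positions 26–35; this primer anneals to the bottom strand there with its 3' end pointing downstream.
Reverse complement of the reverse primer: GGAACTCGCATGCCTC. This occurs on the top strand at positions 72–87.
Amplicon spans positions 26–87: 62 bp.

62 bp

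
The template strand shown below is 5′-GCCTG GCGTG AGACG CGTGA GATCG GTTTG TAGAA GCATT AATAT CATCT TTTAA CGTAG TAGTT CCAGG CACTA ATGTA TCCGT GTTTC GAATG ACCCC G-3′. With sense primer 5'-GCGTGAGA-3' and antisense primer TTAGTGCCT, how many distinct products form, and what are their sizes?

Two products: 71 bp, 62 bp

The forward primer GCGTGAGA matches the top strand at positions 6–13, 15–22.
The reverse primer's reverse complement is AGGCACTAA, matching at positions 68–76.
Each forward site pairs with the reverse site to give a product ending at position 76: sizes 71, 62 bp.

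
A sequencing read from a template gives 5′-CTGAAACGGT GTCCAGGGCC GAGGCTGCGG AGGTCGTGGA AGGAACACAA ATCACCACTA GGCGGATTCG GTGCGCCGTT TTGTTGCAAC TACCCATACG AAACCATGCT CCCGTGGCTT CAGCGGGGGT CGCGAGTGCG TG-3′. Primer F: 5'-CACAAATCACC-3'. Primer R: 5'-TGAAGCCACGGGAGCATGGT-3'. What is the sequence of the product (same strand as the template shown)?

5'-CACAAATCACCACTAGGCGGATTCGGTGCGCCGTTTTGTTGCAACTACCCATACGAAACCATGCTCCCGTGGCTTCA-3'

The forward primer matches the template at positions 46–56.
Taking the reverse complement of TGAAGCCACGGGAGCATGGT gives ACCATGCTCCCGTGGCTTCA, found at positions 103–122 on the template; the primer anneals here to the top strand with its 3' end pointing upstream.
The product is the template from position 46 through 122 (77 bp).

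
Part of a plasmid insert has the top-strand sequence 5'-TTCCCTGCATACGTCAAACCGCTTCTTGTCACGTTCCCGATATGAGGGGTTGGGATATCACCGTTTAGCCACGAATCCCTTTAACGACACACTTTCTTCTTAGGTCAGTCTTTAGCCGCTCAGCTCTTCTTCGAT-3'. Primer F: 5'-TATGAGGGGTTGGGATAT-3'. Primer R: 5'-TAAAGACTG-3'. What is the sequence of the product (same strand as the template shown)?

The forward primer matches the template at positions 41–58.
Reverse complement of the reverse primer: CAGTCTTTA. This occurs on the top strand at positions 106–114.
The product is the template from position 41 through 114 (74 bp).

5'-TATGAGGGGTTGGGATATCACCGTTTAGCCACGAATCCCTTTAACGACACACTTTCTTCTTAGGTCAGTCTTTA-3'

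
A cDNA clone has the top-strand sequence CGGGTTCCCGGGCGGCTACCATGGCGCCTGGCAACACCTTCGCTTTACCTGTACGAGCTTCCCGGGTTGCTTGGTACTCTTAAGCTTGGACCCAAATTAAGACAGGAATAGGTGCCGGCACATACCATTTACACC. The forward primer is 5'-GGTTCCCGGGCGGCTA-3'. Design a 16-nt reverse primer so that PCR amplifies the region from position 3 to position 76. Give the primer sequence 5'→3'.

5'-TACCAAGCAACCCGGG-3'

The product's 3' end on the top strand is position 76.
The reverse primer anneals to the top strand over positions 61–76, i.e. to CCCGGGTTGCTTGGTA.
Its sequence written 5'→3' is the reverse complement: TACCAAGCAACCCGGG.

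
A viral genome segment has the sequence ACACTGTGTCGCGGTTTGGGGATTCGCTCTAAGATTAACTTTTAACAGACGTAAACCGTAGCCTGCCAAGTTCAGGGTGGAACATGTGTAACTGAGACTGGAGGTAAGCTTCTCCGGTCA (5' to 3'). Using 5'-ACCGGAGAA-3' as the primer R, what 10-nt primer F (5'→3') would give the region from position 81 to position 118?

5'-AACATGTGTA-3'

The reverse primer's reverse complement TTCTCCGGT matches the template at positions 110–118; the product starts at position 81.
The forward primer is identical to the top strand over positions 81–90: AACATGTGTA.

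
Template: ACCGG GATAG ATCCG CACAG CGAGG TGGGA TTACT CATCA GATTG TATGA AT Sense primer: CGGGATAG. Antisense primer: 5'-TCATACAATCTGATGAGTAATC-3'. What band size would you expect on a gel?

The forward primer matches the template at positions 3–10.
Taking the reverse complement of TCATACAATCTGATGAGTAATC gives GATTACTCATCAGATTGTATGA, found at positions 29–50 on the template; the primer anneals here to the top strand with its 3' end pointing upstream.
Product length = (reverse-primer end) − (forward-primer start) + 1 = 50 − 3 + 1 = 48 bp.

48 bp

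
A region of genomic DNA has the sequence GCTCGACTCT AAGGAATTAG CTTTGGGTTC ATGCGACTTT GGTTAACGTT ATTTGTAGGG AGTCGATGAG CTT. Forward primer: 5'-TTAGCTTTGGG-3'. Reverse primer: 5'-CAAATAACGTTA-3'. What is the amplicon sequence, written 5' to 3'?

The forward primer matches the template at positions 17–27.
Taking the reverse complement of CAAATAACGTTA gives TAACGTTATTTG, found at positions 44–55 on the template; the primer anneals here to the top strand with its 3' end pointing upstream.
The product is the template from position 17 through 55 (39 bp).

5'-TTAGCTTTGGGTTCATGCGACTTTGGTTAACGTTATTTG-3'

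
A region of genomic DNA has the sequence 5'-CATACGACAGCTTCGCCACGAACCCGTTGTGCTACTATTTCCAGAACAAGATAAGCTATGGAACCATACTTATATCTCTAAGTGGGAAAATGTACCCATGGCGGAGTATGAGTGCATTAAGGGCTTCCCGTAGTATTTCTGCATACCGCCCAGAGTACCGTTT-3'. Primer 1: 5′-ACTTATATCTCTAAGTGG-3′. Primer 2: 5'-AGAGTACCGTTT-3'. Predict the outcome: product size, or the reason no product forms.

No product — both primers anneal to the same strand and extend in the same direction.

Primer 1 (ACTTATATCTCTAAGTGG) matches the top strand at positions 68–85 (3' end points downstream).
Primer 2 (AGAGTACCGTTT) also matches the top strand directly, at positions 152–163 — its reverse complement AAACGGTACTCT is not present.
Both primers anneal to the bottom strand with 3' ends pointing the same way, so neither can prime synthesis back toward the other.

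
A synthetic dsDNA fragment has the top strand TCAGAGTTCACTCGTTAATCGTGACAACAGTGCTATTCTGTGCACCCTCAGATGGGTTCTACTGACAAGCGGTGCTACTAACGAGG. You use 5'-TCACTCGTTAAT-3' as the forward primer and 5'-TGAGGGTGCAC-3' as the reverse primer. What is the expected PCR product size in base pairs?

Scanning the template, TCACTCGTTAAT occurs at positions 8–19; this primer anneals to the bottom strand there with its 3' end pointing downstream.
The reverse primer's reverse complement is GTGCACCCTCA, which matches the template at positions 40–50.
Product length = (reverse-primer end) − (forward-primer start) + 1 = 50 − 8 + 1 = 43 bp.

43 bp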